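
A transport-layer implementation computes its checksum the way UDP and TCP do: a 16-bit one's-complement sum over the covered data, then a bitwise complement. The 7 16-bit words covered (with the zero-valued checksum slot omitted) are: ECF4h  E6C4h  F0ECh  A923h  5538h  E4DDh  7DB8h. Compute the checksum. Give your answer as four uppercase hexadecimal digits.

DA66

One's-complement addition (fold any carry out of bit 15 back into bit 0):
  0xECF4 + 0xE6C4 = 0x1D3B8 → wrap carry → 0xD3B9
  0xD3B9 + 0xF0EC = 0x1C4A5 → wrap carry → 0xC4A6
  0xC4A6 + 0xA923 = 0x16DC9 → wrap carry → 0x6DCA
  0x6DCA + 0x5538 = 0x0C302
  0xC302 + 0xE4DD = 0x1A7DF → wrap carry → 0xA7E0
  0xA7E0 + 0x7DB8 = 0x12598 → wrap carry → 0x2599
One's-complement sum = 0x2599.
Checksum = ~0x2599 & 0xFFFF = 0xDA66.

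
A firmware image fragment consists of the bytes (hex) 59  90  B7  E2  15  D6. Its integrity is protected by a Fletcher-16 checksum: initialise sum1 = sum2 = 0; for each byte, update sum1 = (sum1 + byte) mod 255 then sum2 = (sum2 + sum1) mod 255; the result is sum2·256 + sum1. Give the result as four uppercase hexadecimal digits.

Running sums (mod 255):
  after byte 0 (59): sum1=89, sum2=89
  after byte 1 (90): sum1=233, sum2=67
  after byte 2 (B7): sum1=161, sum2=228
  after byte 3 (E2): sum1=132, sum2=105
  after byte 4 (15): sum1=153, sum2=3
  after byte 5 (D6): sum1=112, sum2=115
Checksum = sum2·256 + sum1 = 115·256 + 112 = 29552 = 0x7370.

7370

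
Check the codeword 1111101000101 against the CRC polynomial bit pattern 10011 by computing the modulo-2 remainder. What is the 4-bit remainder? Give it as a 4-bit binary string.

0000

Modulo-2 division of 1111101000101 by 10011:
  pos 0: 11111 XOR 10011 = 01100
  pos 1: 11000 XOR 10011 = 01011
  pos 2: 10111 XOR 10011 = 00100
  pos 4: 10000 XOR 10011 = 00011
  pos 7: 11010 XOR 10011 = 01001
  pos 8: 10011 XOR 10011 = 00000
Remainder = 0000 (zero — the frame passes the CRC check).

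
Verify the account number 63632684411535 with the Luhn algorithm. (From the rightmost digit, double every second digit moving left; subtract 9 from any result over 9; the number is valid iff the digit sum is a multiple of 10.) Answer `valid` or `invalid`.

From the right, keep odd positions and double even positions (subtract 9 from any doubled value over 9):
  doubled (positions 2,4,...): 6 2 8 7 4 3 3 → sum 33
  kept (positions 1,3,...): 5 5 1 4 6 3 3 → sum 27
Total = 60.
60 mod 10 = 0, so the number is valid.

valid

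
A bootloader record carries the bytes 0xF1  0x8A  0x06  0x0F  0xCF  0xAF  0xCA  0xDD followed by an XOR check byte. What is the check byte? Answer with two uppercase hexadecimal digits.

05

XOR the bytes together:
  start with 0xF1
  0xF1 ⊕ 0x8A = 0x7B
  0x7B ⊕ 0x06 = 0x7D
  0x7D ⊕ 0x0F = 0x72
  0x72 ⊕ 0xCF = 0xBD
  0xBD ⊕ 0xAF = 0x12
  0x12 ⊕ 0xCA = 0xD8
  0xD8 ⊕ 0xDD = 0x05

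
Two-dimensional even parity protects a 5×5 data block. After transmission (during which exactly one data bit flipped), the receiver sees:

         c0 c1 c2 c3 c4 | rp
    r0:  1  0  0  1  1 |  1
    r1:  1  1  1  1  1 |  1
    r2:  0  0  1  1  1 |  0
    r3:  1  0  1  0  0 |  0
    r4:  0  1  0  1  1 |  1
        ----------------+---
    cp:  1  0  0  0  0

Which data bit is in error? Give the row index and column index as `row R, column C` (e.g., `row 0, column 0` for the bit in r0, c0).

row 2, column 2

Recompute each row's even parity and compare to rp:
  r0: data parity 1, sent rp 1 → ok
  r1: data parity 1, sent rp 1 → ok
  r2: data parity 1, sent rp 0 → mismatch
  r3: data parity 0, sent rp 0 → ok
  r4: data parity 1, sent rp 1 → ok
Recompute each column's even parity and compare to cp:
  c0: data parity 1, sent cp 1 → ok
  c1: data parity 0, sent cp 0 → ok
  c2: data parity 1, sent cp 0 → mismatch
  c3: data parity 0, sent cp 0 → ok
  c4: data parity 0, sent cp 0 → ok
Exactly one row (r2) and one column (c2) fail → the flipped bit is at their intersection.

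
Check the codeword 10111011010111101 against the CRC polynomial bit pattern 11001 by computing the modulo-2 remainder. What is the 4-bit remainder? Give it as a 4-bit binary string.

Modulo-2 division of 10111011010111101 by 11001:
  pos 0: 10111 XOR 11001 = 01110
  pos 1: 11100 XOR 11001 = 00101
  pos 3: 10111 XOR 11001 = 01110
  pos 4: 11100 XOR 11001 = 00101
  pos 6: 10110 XOR 11001 = 01111
  pos 7: 11111 XOR 11001 = 00110
  pos 9: 11011 XOR 11001 = 00010
  pos 12: 10101 XOR 11001 = 01100
Remainder = 1100 (nonzero — an error is detected).

1100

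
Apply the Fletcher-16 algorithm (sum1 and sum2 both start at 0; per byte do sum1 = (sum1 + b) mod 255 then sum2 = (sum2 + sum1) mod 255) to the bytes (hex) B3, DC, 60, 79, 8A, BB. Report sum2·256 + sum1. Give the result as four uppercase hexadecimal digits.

45B0

Running sums (mod 255):
  after byte 0 (B3): sum1=179, sum2=179
  after byte 1 (DC): sum1=144, sum2=68
  after byte 2 (60): sum1=240, sum2=53
  after byte 3 (79): sum1=106, sum2=159
  after byte 4 (8A): sum1=244, sum2=148
  after byte 5 (BB): sum1=176, sum2=69
Checksum = sum2·256 + sum1 = 69·256 + 176 = 17840 = 0x45B0.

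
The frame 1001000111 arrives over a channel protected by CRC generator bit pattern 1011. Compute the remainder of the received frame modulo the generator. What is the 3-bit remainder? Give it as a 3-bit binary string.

Modulo-2 division of 1001000111 by 1011:
  pos 0: 1001 XOR 1011 = 0010
  pos 2: 1000 XOR 1011 = 0011
  pos 4: 1101 XOR 1011 = 0110
  pos 5: 1101 XOR 1011 = 0110
  pos 6: 1101 XOR 1011 = 0110
Remainder = 110 (nonzero — an error is detected).

110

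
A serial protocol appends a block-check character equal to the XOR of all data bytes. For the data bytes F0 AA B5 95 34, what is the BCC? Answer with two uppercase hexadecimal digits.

4E

XOR the bytes together:
  start with 0xF0
  0xF0 ⊕ 0xAA = 0x5A
  0x5A ⊕ 0xB5 = 0xEF
  0xEF ⊕ 0x95 = 0x7A
  0x7A ⊕ 0x34 = 0x4E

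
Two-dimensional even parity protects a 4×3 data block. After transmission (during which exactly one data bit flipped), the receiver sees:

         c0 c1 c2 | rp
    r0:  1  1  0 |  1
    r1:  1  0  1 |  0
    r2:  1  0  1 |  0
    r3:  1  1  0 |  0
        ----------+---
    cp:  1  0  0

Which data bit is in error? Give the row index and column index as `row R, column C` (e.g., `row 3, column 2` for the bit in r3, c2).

Recompute each row's even parity and compare to rp:
  r0: data parity 0, sent rp 1 → mismatch
  r1: data parity 0, sent rp 0 → ok
  r2: data parity 0, sent rp 0 → ok
  r3: data parity 0, sent rp 0 → ok
Recompute each column's even parity and compare to cp:
  c0: data parity 0, sent cp 1 → mismatch
  c1: data parity 0, sent cp 0 → ok
  c2: data parity 0, sent cp 0 → ok
Exactly one row (r0) and one column (c0) fail → the flipped bit is at their intersection.

row 0, column 0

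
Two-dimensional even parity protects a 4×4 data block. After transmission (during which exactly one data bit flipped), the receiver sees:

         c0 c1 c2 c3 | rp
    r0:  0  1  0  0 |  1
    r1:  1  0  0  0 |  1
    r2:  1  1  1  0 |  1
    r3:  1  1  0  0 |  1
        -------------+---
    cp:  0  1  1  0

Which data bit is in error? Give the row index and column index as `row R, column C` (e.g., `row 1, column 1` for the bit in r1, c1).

row 3, column 0

Recompute each row's even parity and compare to rp:
  r0: data parity 1, sent rp 1 → ok
  r1: data parity 1, sent rp 1 → ok
  r2: data parity 1, sent rp 1 → ok
  r3: data parity 0, sent rp 1 → mismatch
Recompute each column's even parity and compare to cp:
  c0: data parity 1, sent cp 0 → mismatch
  c1: data parity 1, sent cp 1 → ok
  c2: data parity 1, sent cp 1 → ok
  c3: data parity 0, sent cp 0 → ok
Exactly one row (r3) and one column (c0) fail → the flipped bit is at their intersection.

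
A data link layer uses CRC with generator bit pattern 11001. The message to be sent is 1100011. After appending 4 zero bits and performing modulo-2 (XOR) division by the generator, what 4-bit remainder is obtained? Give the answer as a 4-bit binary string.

1101

Append 4 zeros: 11000110000. Divide by 11001 (XOR where the leading bit is 1):
  pos 0: 11000 XOR 11001 = 00001
  pos 4: 11100 XOR 11001 = 00101
  pos 6: 10100 XOR 11001 = 01101
Remainder (last 4 bits) = 1101. This is the CRC / FCS.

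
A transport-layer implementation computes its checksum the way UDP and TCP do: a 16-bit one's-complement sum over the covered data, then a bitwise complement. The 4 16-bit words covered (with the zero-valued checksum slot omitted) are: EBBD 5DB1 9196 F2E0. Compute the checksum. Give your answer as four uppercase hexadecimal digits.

One's-complement addition (fold any carry out of bit 15 back into bit 0):
  0xEBBD + 0x5DB1 = 0x1496E → wrap carry → 0x496F
  0x496F + 0x9196 = 0x0DB05
  0xDB05 + 0xF2E0 = 0x1CDE5 → wrap carry → 0xCDE6
One's-complement sum = 0xCDE6.
Checksum = ~0xCDE6 & 0xFFFF = 0x3219.

3219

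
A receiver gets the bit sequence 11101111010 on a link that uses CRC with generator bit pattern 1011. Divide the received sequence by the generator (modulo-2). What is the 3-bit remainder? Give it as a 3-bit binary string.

000

Modulo-2 division of 11101111010 by 1011:
  pos 0: 1110 XOR 1011 = 0101
  pos 1: 1011 XOR 1011 = 0000
  pos 5: 1110 XOR 1011 = 0101
  pos 6: 1011 XOR 1011 = 0000
Remainder = 000 (zero — the frame passes the CRC check).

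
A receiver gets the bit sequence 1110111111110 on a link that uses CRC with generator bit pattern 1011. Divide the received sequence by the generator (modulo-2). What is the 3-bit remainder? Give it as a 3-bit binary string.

Modulo-2 division of 1110111111110 by 1011:
  pos 0: 1110 XOR 1011 = 0101
  pos 1: 1011 XOR 1011 = 0000
  pos 5: 1111 XOR 1011 = 0100
  pos 6: 1001 XOR 1011 = 0010
  pos 8: 1011 XOR 1011 = 0000
Remainder = 000 (zero — the frame passes the CRC check).

000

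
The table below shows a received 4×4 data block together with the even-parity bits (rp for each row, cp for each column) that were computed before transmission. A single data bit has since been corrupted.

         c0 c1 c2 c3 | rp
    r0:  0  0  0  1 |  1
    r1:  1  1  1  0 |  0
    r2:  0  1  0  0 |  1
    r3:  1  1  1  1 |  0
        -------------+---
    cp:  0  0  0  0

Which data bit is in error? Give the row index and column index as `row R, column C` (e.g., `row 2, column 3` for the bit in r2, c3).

row 1, column 1

Recompute each row's even parity and compare to rp:
  r0: data parity 1, sent rp 1 → ok
  r1: data parity 1, sent rp 0 → mismatch
  r2: data parity 1, sent rp 1 → ok
  r3: data parity 0, sent rp 0 → ok
Recompute each column's even parity and compare to cp:
  c0: data parity 0, sent cp 0 → ok
  c1: data parity 1, sent cp 0 → mismatch
  c2: data parity 0, sent cp 0 → ok
  c3: data parity 0, sent cp 0 → ok
Exactly one row (r1) and one column (c1) fail → the flipped bit is at their intersection.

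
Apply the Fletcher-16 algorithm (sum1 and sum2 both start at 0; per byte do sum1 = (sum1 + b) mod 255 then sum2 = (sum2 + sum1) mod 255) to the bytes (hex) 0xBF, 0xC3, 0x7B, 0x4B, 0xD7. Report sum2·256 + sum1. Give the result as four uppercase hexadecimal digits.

Running sums (mod 255):
  after byte 0 (0xBF): sum1=191, sum2=191
  after byte 1 (0xC3): sum1=131, sum2=67
  after byte 2 (0x7B): sum1=254, sum2=66
  after byte 3 (0x4B): sum1=74, sum2=140
  after byte 4 (0xD7): sum1=34, sum2=174
Checksum = sum2·256 + sum1 = 174·256 + 34 = 44578 = 0xAE22.

AE22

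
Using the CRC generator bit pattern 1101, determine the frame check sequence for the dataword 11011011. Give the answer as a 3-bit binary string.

Append 3 zeros: 11011011000. Divide by 1101 (XOR where the leading bit is 1):
  pos 0: 1101 XOR 1101 = 0000
  pos 4: 1011 XOR 1101 = 0110
  pos 5: 1100 XOR 1101 = 0001
Remainder (last 3 bits) = 100. This is the CRC / FCS.

100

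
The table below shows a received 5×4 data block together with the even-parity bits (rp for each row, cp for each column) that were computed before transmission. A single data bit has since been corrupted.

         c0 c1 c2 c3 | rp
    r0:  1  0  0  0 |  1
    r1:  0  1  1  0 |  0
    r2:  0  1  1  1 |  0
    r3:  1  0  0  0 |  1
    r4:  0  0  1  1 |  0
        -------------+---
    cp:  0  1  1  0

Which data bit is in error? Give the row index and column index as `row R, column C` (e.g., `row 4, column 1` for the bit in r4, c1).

Recompute each row's even parity and compare to rp:
  r0: data parity 1, sent rp 1 → ok
  r1: data parity 0, sent rp 0 → ok
  r2: data parity 1, sent rp 0 → mismatch
  r3: data parity 1, sent rp 1 → ok
  r4: data parity 0, sent rp 0 → ok
Recompute each column's even parity and compare to cp:
  c0: data parity 0, sent cp 0 → ok
  c1: data parity 0, sent cp 1 → mismatch
  c2: data parity 1, sent cp 1 → ok
  c3: data parity 0, sent cp 0 → ok
Exactly one row (r2) and one column (c1) fail → the flipped bit is at their intersection.

row 2, column 1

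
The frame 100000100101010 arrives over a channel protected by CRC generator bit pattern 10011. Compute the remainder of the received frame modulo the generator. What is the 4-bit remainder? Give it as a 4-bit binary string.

0000

Modulo-2 division of 100000100101010 by 10011:
  pos 0: 10000 XOR 10011 = 00011
  pos 3: 11010 XOR 10011 = 01001
  pos 4: 10010 XOR 10011 = 00001
  pos 8: 11010 XOR 10011 = 01001
  pos 9: 10011 XOR 10011 = 00000
Remainder = 0000 (zero — the frame passes the CRC check).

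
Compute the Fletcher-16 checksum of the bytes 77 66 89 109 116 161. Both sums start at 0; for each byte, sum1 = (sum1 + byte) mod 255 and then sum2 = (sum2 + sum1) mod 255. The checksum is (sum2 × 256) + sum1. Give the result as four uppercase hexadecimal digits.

536C

Running sums (mod 255):
  after byte 0 (77): sum1=77, sum2=77
  after byte 1 (66): sum1=143, sum2=220
  after byte 2 (89): sum1=232, sum2=197
  after byte 3 (109): sum1=86, sum2=28
  after byte 4 (116): sum1=202, sum2=230
  after byte 5 (161): sum1=108, sum2=83
Checksum = sum2·256 + sum1 = 83·256 + 108 = 21356 = 0x536C.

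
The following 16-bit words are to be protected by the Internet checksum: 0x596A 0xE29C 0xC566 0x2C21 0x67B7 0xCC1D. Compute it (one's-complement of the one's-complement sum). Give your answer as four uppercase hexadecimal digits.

9E9B

One's-complement addition (fold any carry out of bit 15 back into bit 0):
  0x596A + 0xE29C = 0x13C06 → wrap carry → 0x3C07
  0x3C07 + 0xC566 = 0x1016D → wrap carry → 0x016E
  0x016E + 0x2C21 = 0x02D8F
  0x2D8F + 0x67B7 = 0x09546
  0x9546 + 0xCC1D = 0x16163 → wrap carry → 0x6164
One's-complement sum = 0x6164.
Checksum = ~0x6164 & 0xFFFF = 0x9E9B.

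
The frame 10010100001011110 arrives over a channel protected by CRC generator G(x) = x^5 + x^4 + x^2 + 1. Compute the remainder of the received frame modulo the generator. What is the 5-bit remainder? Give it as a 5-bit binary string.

00000

Modulo-2 division of 10010100001011110 by 110101:
  pos 0: 100101 XOR 110101 = 010000
  pos 1: 100000 XOR 110101 = 010101
  pos 2: 101010 XOR 110101 = 011111
  pos 3: 111110 XOR 110101 = 001011
  pos 5: 101101 XOR 110101 = 011000
  pos 6: 110000 XOR 110101 = 000101
  pos 9: 101111 XOR 110101 = 011010
  pos 10: 110101 XOR 110101 = 000000
Remainder = 00000 (zero — the frame passes the CRC check).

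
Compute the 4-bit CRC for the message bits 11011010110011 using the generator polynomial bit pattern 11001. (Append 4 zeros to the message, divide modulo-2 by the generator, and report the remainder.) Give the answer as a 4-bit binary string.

Append 4 zeros: 110110101100110000. Divide by 11001 (XOR where the leading bit is 1):
  pos 0: 11011 XOR 11001 = 00010
  pos 3: 10010 XOR 11001 = 01011
  pos 4: 10111 XOR 11001 = 01110
  pos 5: 11101 XOR 11001 = 00100
  pos 7: 10000 XOR 11001 = 01001
  pos 8: 10011 XOR 11001 = 01010
  pos 9: 10101 XOR 11001 = 01100
  pos 10: 11000 XOR 11001 = 00001
Remainder (last 4 bits) = 1000. This is the CRC / FCS.

1000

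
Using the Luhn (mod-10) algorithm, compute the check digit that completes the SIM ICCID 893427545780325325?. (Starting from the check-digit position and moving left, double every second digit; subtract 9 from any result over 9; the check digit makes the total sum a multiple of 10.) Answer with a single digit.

Partial digits right→left: 5 2 3 5 2 3 0 8 7 5 4 5 7 2 4 3 9 8
Double every second digit counting from the check-digit position (so the 1st, 3rd, 5th, ... of the partial from the right).
  doubled (with −9 where >9): 1 6 4 0 5 8 5 8 9 → sum 46
  kept as-is: 2 5 3 8 5 5 2 3 8 → sum 41
Total = 46 + 41 = 87.
Check digit = (10 − (87 mod 10)) mod 10 = 3.

3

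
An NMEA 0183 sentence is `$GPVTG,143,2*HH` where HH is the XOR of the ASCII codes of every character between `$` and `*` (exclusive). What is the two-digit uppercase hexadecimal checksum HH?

XOR the ASCII codes of the payload characters:
  'G' = 0x47 → acc = 0x47
  'P' = 0x50 → acc = 0x17
  'V' = 0x56 → acc = 0x41
  'T' = 0x54 → acc = 0x15
  'G' = 0x47 → acc = 0x52
  ',' = 0x2C → acc = 0x7E
  '1' = 0x31 → acc = 0x4F
  '4' = 0x34 → acc = 0x7B
  '3' = 0x33 → acc = 0x48
  ',' = 0x2C → acc = 0x64
  '2' = 0x32 → acc = 0x56
Checksum = 0x56.

56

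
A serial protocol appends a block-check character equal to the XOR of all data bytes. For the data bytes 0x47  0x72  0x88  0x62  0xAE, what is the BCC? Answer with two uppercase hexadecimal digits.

71

XOR the bytes together:
  start with 0x47
  0x47 ⊕ 0x72 = 0x35
  0x35 ⊕ 0x88 = 0xBD
  0xBD ⊕ 0x62 = 0xDF
  0xDF ⊕ 0xAE = 0x71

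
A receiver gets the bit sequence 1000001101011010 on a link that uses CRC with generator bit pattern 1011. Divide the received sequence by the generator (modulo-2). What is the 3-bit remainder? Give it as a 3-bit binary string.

110

Modulo-2 division of 1000001101011010 by 1011:
  pos 0: 1000 XOR 1011 = 0011
  pos 2: 1100 XOR 1011 = 0111
  pos 3: 1111 XOR 1011 = 0100
  pos 4: 1001 XOR 1011 = 0010
  pos 6: 1001 XOR 1011 = 0010
  pos 8: 1001 XOR 1011 = 0010
  pos 10: 1010 XOR 1011 = 0001
Remainder = 110 (nonzero — an error is detected).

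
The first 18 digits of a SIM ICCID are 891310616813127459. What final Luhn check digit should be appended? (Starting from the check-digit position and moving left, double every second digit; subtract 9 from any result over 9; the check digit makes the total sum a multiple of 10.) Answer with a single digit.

Partial digits right→left: 9 5 4 7 2 1 3 1 8 6 1 6 0 1 3 1 9 8
Double every second digit counting from the check-digit position (so the 1st, 3rd, 5th, ... of the partial from the right).
  doubled (with −9 where >9): 9 8 4 6 7 2 0 6 9 → sum 51
  kept as-is: 5 7 1 1 6 6 1 1 8 → sum 36
Total = 51 + 36 = 87.
Check digit = (10 − (87 mod 10)) mod 10 = 3.

3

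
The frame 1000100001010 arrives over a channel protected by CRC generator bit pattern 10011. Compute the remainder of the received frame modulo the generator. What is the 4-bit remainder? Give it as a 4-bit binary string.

0000

Modulo-2 division of 1000100001010 by 10011:
  pos 0: 10001 XOR 10011 = 00010
  pos 3: 10000 XOR 10011 = 00011
  pos 6: 11010 XOR 10011 = 01001
  pos 7: 10011 XOR 10011 = 00000
Remainder = 0000 (zero — the frame passes the CRC check).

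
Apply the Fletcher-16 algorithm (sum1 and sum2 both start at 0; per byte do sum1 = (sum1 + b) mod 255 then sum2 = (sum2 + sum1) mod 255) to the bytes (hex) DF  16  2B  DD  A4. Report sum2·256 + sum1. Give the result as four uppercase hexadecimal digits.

99A3

Running sums (mod 255):
  after byte 0 (DF): sum1=223, sum2=223
  after byte 1 (16): sum1=245, sum2=213
  after byte 2 (2B): sum1=33, sum2=246
  after byte 3 (DD): sum1=254, sum2=245
  after byte 4 (A4): sum1=163, sum2=153
Checksum = sum2·256 + sum1 = 153·256 + 163 = 39331 = 0x99A3.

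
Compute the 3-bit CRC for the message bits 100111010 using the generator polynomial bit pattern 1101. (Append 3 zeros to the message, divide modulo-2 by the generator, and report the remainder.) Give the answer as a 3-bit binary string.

101

Append 3 zeros: 100111010000. Divide by 1101 (XOR where the leading bit is 1):
  pos 0: 1001 XOR 1101 = 0100
  pos 1: 1001 XOR 1101 = 0100
  pos 2: 1001 XOR 1101 = 0100
  pos 3: 1000 XOR 1101 = 0101
  pos 4: 1011 XOR 1101 = 0110
  pos 5: 1100 XOR 1101 = 0001
  pos 8: 1000 XOR 1101 = 0101
Remainder (last 3 bits) = 101. This is the CRC / FCS.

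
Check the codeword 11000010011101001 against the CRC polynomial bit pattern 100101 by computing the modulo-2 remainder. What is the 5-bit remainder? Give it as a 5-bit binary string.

Modulo-2 division of 11000010011101001 by 100101:
  pos 0: 110000 XOR 100101 = 010101
  pos 1: 101011 XOR 100101 = 001110
  pos 3: 111000 XOR 100101 = 011101
  pos 4: 111011 XOR 100101 = 011110
  pos 5: 111101 XOR 100101 = 011000
  pos 6: 110001 XOR 100101 = 010100
  pos 7: 101000 XOR 100101 = 001101
  pos 9: 110110 XOR 100101 = 010011
  pos 10: 100110 XOR 100101 = 000011
Remainder = 00111 (nonzero — an error is detected).

00111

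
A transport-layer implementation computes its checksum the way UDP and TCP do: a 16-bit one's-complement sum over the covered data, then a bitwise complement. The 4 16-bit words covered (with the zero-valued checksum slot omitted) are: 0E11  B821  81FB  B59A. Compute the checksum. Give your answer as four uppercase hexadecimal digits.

0237

One's-complement addition (fold any carry out of bit 15 back into bit 0):
  0x0E11 + 0xB821 = 0x0C632
  0xC632 + 0x81FB = 0x1482D → wrap carry → 0x482E
  0x482E + 0xB59A = 0x0FDC8
One's-complement sum = 0xFDC8.
Checksum = ~0xFDC8 & 0xFFFF = 0x0237.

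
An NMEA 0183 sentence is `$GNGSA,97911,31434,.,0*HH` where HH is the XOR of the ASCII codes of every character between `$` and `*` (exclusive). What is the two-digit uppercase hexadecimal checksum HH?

44

XOR the ASCII codes of the payload characters:
  'G' = 0x47 → acc = 0x47
  'N' = 0x4E → acc = 0x09
  'G' = 0x47 → acc = 0x4E
  'S' = 0x53 → acc = 0x1D
  'A' = 0x41 → acc = 0x5C
  ',' = 0x2C → acc = 0x70
  '9' = 0x39 → acc = 0x49
  '7' = 0x37 → acc = 0x7E
  '9' = 0x39 → acc = 0x47
  '1' = 0x31 → acc = 0x76
  '1' = 0x31 → acc = 0x47
  ',' = 0x2C → acc = 0x6B
  '3' = 0x33 → acc = 0x58
  '1' = 0x31 → acc = 0x69
  '4' = 0x34 → acc = 0x5D
  '3' = 0x33 → acc = 0x6E
  '4' = 0x34 → acc = 0x5A
  ',' = 0x2C → acc = 0x76
  '.' = 0x2E → acc = 0x58
  ',' = 0x2C → acc = 0x74
  '0' = 0x30 → acc = 0x44
Checksum = 0x44.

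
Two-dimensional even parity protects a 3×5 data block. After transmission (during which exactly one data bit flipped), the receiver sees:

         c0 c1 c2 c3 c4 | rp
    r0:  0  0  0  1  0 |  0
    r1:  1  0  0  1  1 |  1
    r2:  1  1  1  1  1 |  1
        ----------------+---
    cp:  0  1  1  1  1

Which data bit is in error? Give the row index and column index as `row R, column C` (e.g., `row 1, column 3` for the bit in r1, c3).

row 0, column 4

Recompute each row's even parity and compare to rp:
  r0: data parity 1, sent rp 0 → mismatch
  r1: data parity 1, sent rp 1 → ok
  r2: data parity 1, sent rp 1 → ok
Recompute each column's even parity and compare to cp:
  c0: data parity 0, sent cp 0 → ok
  c1: data parity 1, sent cp 1 → ok
  c2: data parity 1, sent cp 1 → ok
  c3: data parity 1, sent cp 1 → ok
  c4: data parity 0, sent cp 1 → mismatch
Exactly one row (r0) and one column (c4) fail → the flipped bit is at their intersection.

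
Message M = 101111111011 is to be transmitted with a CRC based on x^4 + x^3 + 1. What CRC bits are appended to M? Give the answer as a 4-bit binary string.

Append 4 zeros: 1011111110110000. Divide by 11001 (XOR where the leading bit is 1):
  pos 0: 10111 XOR 11001 = 01110
  pos 1: 11101 XOR 11001 = 00100
  pos 3: 10011 XOR 11001 = 01010
  pos 4: 10101 XOR 11001 = 01100
  pos 5: 11000 XOR 11001 = 00001
  pos 9: 11100 XOR 11001 = 00101
  pos 11: 10100 XOR 11001 = 01101
Remainder (last 4 bits) = 1101. This is the CRC / FCS.

1101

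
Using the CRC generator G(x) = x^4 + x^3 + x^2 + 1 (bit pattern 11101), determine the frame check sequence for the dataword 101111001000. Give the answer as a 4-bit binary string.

1111

Append 4 zeros: 1011110010000000. Divide by 11101 (XOR where the leading bit is 1):
  pos 0: 10111 XOR 11101 = 01010
  pos 1: 10101 XOR 11101 = 01000
  pos 2: 10000 XOR 11101 = 01101
  pos 3: 11010 XOR 11101 = 00111
  pos 5: 11110 XOR 11101 = 00011
  pos 8: 11000 XOR 11101 = 00101
  pos 10: 10100 XOR 11101 = 01001
  pos 11: 10010 XOR 11101 = 01111
Remainder (last 4 bits) = 1111. This is the CRC / FCS.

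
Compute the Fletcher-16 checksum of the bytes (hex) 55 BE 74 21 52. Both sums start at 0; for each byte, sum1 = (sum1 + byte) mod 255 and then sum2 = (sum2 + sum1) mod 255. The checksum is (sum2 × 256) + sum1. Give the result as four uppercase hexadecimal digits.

97FB

Running sums (mod 255):
  after byte 0 (55): sum1=85, sum2=85
  after byte 1 (BE): sum1=20, sum2=105
  after byte 2 (74): sum1=136, sum2=241
  after byte 3 (21): sum1=169, sum2=155
  after byte 4 (52): sum1=251, sum2=151
Checksum = sum2·256 + sum1 = 151·256 + 251 = 38907 = 0x97FB.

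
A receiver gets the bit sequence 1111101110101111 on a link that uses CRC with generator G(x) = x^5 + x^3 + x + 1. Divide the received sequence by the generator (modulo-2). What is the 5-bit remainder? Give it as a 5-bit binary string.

Modulo-2 division of 1111101110101111 by 101011:
  pos 0: 111110 XOR 101011 = 010101
  pos 1: 101011 XOR 101011 = 000000
  pos 7: 110101 XOR 101011 = 011110
  pos 8: 111101 XOR 101011 = 010110
  pos 9: 101101 XOR 101011 = 000110
Remainder = 01101 (nonzero — an error is detected).

01101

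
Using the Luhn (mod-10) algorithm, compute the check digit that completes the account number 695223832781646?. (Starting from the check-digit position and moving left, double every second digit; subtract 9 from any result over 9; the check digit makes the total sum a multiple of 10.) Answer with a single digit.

9

Partial digits right→left: 6 4 6 1 8 7 2 3 8 3 2 2 5 9 6
Double every second digit counting from the check-digit position (so the 1st, 3rd, 5th, ... of the partial from the right).
  doubled (with −9 where >9): 3 3 7 4 7 4 1 3 → sum 32
  kept as-is: 4 1 7 3 3 2 9 → sum 29
Total = 32 + 29 = 61.
Check digit = (10 − (61 mod 10)) mod 10 = 9.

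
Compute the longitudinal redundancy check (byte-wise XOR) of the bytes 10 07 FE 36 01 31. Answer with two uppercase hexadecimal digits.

EF

XOR the bytes together:
  start with 0x10
  0x10 ⊕ 0x07 = 0x17
  0x17 ⊕ 0xFE = 0xE9
  0xE9 ⊕ 0x36 = 0xDF
  0xDF ⊕ 0x01 = 0xDE
  0xDE ⊕ 0x31 = 0xEF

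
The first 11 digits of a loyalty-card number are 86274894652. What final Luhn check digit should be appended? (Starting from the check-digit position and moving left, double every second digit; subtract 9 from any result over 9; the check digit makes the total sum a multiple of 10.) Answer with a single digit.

5

Partial digits right→left: 2 5 6 4 9 8 4 7 2 6 8
Double every second digit counting from the check-digit position (so the 1st, 3rd, 5th, ... of the partial from the right).
  doubled (with −9 where >9): 4 3 9 8 4 7 → sum 35
  kept as-is: 5 4 8 7 6 → sum 30
Total = 35 + 30 = 65.
Check digit = (10 − (65 mod 10)) mod 10 = 5.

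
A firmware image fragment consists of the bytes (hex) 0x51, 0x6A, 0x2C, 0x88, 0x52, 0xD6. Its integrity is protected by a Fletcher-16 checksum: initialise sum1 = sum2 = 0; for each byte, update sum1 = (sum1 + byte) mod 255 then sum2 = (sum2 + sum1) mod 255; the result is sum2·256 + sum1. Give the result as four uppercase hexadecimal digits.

C199

Running sums (mod 255):
  after byte 0 (0x51): sum1=81, sum2=81
  after byte 1 (0x6A): sum1=187, sum2=13
  after byte 2 (0x2C): sum1=231, sum2=244
  after byte 3 (0x88): sum1=112, sum2=101
  after byte 4 (0x52): sum1=194, sum2=40
  after byte 5 (0xD6): sum1=153, sum2=193
Checksum = sum2·256 + sum1 = 193·256 + 153 = 49561 = 0xC199.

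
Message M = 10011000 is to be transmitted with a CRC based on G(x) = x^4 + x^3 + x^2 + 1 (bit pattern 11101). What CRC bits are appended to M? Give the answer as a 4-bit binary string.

1110

Append 4 zeros: 100110000000. Divide by 11101 (XOR where the leading bit is 1):
  pos 0: 10011 XOR 11101 = 01110
  pos 1: 11100 XOR 11101 = 00001
  pos 5: 10000 XOR 11101 = 01101
  pos 6: 11010 XOR 11101 = 00111
Remainder (last 4 bits) = 1110. This is the CRC / FCS.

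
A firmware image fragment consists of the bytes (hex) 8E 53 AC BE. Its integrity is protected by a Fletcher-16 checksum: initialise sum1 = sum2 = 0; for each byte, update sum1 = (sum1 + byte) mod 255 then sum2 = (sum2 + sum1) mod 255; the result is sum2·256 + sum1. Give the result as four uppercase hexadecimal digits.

Running sums (mod 255):
  after byte 0 (8E): sum1=142, sum2=142
  after byte 1 (53): sum1=225, sum2=112
  after byte 2 (AC): sum1=142, sum2=254
  after byte 3 (BE): sum1=77, sum2=76
Checksum = sum2·256 + sum1 = 76·256 + 77 = 19533 = 0x4C4D.

4C4D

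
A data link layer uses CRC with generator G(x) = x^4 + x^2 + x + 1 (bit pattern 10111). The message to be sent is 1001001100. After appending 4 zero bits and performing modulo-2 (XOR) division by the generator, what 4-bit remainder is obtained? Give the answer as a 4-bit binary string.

1001

Append 4 zeros: 10010011000000. Divide by 10111 (XOR where the leading bit is 1):
  pos 0: 10010 XOR 10111 = 00101
  pos 2: 10101 XOR 10111 = 00010
  pos 5: 10100 XOR 10111 = 00011
  pos 8: 11000 XOR 10111 = 01111
  pos 9: 11110 XOR 10111 = 01001
Remainder (last 4 bits) = 1001. This is the CRC / FCS.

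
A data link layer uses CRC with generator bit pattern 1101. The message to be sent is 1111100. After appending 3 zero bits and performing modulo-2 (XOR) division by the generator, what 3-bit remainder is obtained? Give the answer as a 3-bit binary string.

010

Append 3 zeros: 1111100000. Divide by 1101 (XOR where the leading bit is 1):
  pos 0: 1111 XOR 1101 = 0010
  pos 2: 1010 XOR 1101 = 0111
  pos 3: 1110 XOR 1101 = 0011
  pos 5: 1100 XOR 1101 = 0001
Remainder (last 3 bits) = 010. This is the CRC / FCS.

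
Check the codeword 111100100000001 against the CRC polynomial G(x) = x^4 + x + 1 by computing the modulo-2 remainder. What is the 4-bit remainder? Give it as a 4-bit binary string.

0001

Modulo-2 division of 111100100000001 by 10011:
  pos 0: 11110 XOR 10011 = 01101
  pos 1: 11010 XOR 10011 = 01001
  pos 2: 10011 XOR 10011 = 00000
Remainder = 0001 (nonzero — an error is detected).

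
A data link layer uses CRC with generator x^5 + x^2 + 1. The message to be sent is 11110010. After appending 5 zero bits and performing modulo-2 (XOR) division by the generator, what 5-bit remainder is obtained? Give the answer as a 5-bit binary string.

Append 5 zeros: 1111001000000. Divide by 100101 (XOR where the leading bit is 1):
  pos 0: 111100 XOR 100101 = 011001
  pos 1: 110011 XOR 100101 = 010110
  pos 2: 101100 XOR 100101 = 001001
  pos 4: 100100 XOR 100101 = 000001
Remainder (last 5 bits) = 01000. This is the CRC / FCS.

01000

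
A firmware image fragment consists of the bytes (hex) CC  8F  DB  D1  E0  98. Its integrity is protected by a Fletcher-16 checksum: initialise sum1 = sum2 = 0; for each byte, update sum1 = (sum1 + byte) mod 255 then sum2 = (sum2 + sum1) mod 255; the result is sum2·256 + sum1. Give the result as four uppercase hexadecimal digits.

Running sums (mod 255):
  after byte 0 (CC): sum1=204, sum2=204
  after byte 1 (8F): sum1=92, sum2=41
  after byte 2 (DB): sum1=56, sum2=97
  after byte 3 (D1): sum1=10, sum2=107
  after byte 4 (E0): sum1=234, sum2=86
  after byte 5 (98): sum1=131, sum2=217
Checksum = sum2·256 + sum1 = 217·256 + 131 = 55683 = 0xD983.

D983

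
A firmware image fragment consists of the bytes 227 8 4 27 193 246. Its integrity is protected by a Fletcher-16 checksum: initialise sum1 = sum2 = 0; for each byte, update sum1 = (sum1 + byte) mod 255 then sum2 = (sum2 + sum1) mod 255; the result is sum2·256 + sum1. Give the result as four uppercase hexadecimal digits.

Running sums (mod 255):
  after byte 0 (227): sum1=227, sum2=227
  after byte 1 (8): sum1=235, sum2=207
  after byte 2 (4): sum1=239, sum2=191
  after byte 3 (27): sum1=11, sum2=202
  after byte 4 (193): sum1=204, sum2=151
  after byte 5 (246): sum1=195, sum2=91
Checksum = sum2·256 + sum1 = 91·256 + 195 = 23491 = 0x5BC3.

5BC3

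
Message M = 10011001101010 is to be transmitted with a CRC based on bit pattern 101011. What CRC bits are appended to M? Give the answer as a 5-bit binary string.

Append 5 zeros: 1001100110101000000. Divide by 101011 (XOR where the leading bit is 1):
  pos 0: 100110 XOR 101011 = 001101
  pos 2: 110101 XOR 101011 = 011110
  pos 3: 111101 XOR 101011 = 010110
  pos 4: 101100 XOR 101011 = 000111
  pos 7: 111101 XOR 101011 = 010110
  pos 8: 101100 XOR 101011 = 000111
  pos 11: 111000 XOR 101011 = 010011
  pos 12: 100110 XOR 101011 = 001101
Remainder (last 5 bits) = 11010. This is the CRC / FCS.

11010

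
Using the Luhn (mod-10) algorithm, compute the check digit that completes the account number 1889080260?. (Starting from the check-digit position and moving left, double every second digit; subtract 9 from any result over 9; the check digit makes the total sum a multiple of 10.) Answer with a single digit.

8

Partial digits right→left: 0 6 2 0 8 0 9 8 8 1
Double every second digit counting from the check-digit position (so the 1st, 3rd, 5th, ... of the partial from the right).
  doubled (with −9 where >9): 0 4 7 9 7 → sum 27
  kept as-is: 6 0 0 8 1 → sum 15
Total = 27 + 15 = 42.
Check digit = (10 − (42 mod 10)) mod 10 = 8.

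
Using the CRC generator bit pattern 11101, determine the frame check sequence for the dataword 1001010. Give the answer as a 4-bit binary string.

1110

Append 4 zeros: 10010100000. Divide by 11101 (XOR where the leading bit is 1):
  pos 0: 10010 XOR 11101 = 01111
  pos 1: 11111 XOR 11101 = 00010
  pos 4: 10000 XOR 11101 = 01101
  pos 5: 11010 XOR 11101 = 00111
Remainder (last 4 bits) = 1110. This is the CRC / FCS.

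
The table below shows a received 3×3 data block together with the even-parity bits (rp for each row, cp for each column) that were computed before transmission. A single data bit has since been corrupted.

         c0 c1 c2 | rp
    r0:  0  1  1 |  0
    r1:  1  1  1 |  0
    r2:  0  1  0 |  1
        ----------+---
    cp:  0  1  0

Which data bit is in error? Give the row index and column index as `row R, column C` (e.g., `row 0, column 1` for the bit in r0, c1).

row 1, column 0

Recompute each row's even parity and compare to rp:
  r0: data parity 0, sent rp 0 → ok
  r1: data parity 1, sent rp 0 → mismatch
  r2: data parity 1, sent rp 1 → ok
Recompute each column's even parity and compare to cp:
  c0: data parity 1, sent cp 0 → mismatch
  c1: data parity 1, sent cp 1 → ok
  c2: data parity 0, sent cp 0 → ok
Exactly one row (r1) and one column (c0) fail → the flipped bit is at their intersection.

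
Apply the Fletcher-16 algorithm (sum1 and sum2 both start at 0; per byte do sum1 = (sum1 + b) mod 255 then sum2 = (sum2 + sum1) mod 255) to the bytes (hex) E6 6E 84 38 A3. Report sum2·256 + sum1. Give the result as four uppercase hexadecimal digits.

DDB5

Running sums (mod 255):
  after byte 0 (E6): sum1=230, sum2=230
  after byte 1 (6E): sum1=85, sum2=60
  after byte 2 (84): sum1=217, sum2=22
  after byte 3 (38): sum1=18, sum2=40
  after byte 4 (A3): sum1=181, sum2=221
Checksum = sum2·256 + sum1 = 221·256 + 181 = 56757 = 0xDDB5.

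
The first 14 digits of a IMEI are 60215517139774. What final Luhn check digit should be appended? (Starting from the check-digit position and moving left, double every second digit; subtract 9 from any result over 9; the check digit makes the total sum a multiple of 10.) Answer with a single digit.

Partial digits right→left: 4 7 7 9 3 1 7 1 5 5 1 2 0 6
Double every second digit counting from the check-digit position (so the 1st, 3rd, 5th, ... of the partial from the right).
  doubled (with −9 where >9): 8 5 6 5 1 2 0 → sum 27
  kept as-is: 7 9 1 1 5 2 6 → sum 31
Total = 27 + 31 = 58.
Check digit = (10 − (58 mod 10)) mod 10 = 2.

2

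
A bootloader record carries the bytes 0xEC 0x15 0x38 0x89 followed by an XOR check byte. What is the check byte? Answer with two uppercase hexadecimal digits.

48

XOR the bytes together:
  start with 0xEC
  0xEC ⊕ 0x15 = 0xF9
  0xF9 ⊕ 0x38 = 0xC1
  0xC1 ⊕ 0x89 = 0x48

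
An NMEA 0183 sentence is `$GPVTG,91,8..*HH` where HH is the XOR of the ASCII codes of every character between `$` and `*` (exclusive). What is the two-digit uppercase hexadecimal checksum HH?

XOR the ASCII codes of the payload characters:
  'G' = 0x47 → acc = 0x47
  'P' = 0x50 → acc = 0x17
  'V' = 0x56 → acc = 0x41
  'T' = 0x54 → acc = 0x15
  'G' = 0x47 → acc = 0x52
  ',' = 0x2C → acc = 0x7E
  '9' = 0x39 → acc = 0x47
  '1' = 0x31 → acc = 0x76
  ',' = 0x2C → acc = 0x5A
  '8' = 0x38 → acc = 0x62
  '.' = 0x2E → acc = 0x4C
  '.' = 0x2E → acc = 0x62
Checksum = 0x62.

62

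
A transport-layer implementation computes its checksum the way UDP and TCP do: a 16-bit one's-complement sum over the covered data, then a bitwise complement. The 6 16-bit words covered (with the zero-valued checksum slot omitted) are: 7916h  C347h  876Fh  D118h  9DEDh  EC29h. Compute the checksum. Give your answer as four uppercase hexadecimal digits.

One's-complement addition (fold any carry out of bit 15 back into bit 0):
  0x7916 + 0xC347 = 0x13C5D → wrap carry → 0x3C5E
  0x3C5E + 0x876F = 0x0C3CD
  0xC3CD + 0xD118 = 0x194E5 → wrap carry → 0x94E6
  0x94E6 + 0x9DED = 0x132D3 → wrap carry → 0x32D4
  0x32D4 + 0xEC29 = 0x11EFD → wrap carry → 0x1EFE
One's-complement sum = 0x1EFE.
Checksum = ~0x1EFE & 0xFFFF = 0xE101.

E101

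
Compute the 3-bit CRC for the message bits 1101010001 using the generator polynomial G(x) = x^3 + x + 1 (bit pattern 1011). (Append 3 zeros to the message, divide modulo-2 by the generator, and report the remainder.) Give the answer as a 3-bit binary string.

111

Append 3 zeros: 1101010001000. Divide by 1011 (XOR where the leading bit is 1):
  pos 0: 1101 XOR 1011 = 0110
  pos 1: 1100 XOR 1011 = 0111
  pos 2: 1111 XOR 1011 = 0100
  pos 3: 1000 XOR 1011 = 0011
  pos 5: 1100 XOR 1011 = 0111
  pos 6: 1111 XOR 1011 = 0100
  pos 7: 1000 XOR 1011 = 0011
  pos 9: 1100 XOR 1011 = 0111
Remainder (last 3 bits) = 111. This is the CRC / FCS.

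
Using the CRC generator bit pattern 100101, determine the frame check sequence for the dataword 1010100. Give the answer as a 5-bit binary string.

Append 5 zeros: 101010000000. Divide by 100101 (XOR where the leading bit is 1):
  pos 0: 101010 XOR 100101 = 001111
  pos 2: 111100 XOR 100101 = 011001
  pos 3: 110010 XOR 100101 = 010111
  pos 4: 101110 XOR 100101 = 001011
  pos 6: 101100 XOR 100101 = 001001
Remainder (last 5 bits) = 01001. This is the CRC / FCS.

01001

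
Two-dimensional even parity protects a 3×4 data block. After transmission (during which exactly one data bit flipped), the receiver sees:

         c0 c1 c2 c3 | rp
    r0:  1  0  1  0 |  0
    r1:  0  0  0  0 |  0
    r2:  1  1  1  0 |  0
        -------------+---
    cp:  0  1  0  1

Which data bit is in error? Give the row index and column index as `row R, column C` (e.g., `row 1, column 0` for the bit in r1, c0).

row 2, column 3

Recompute each row's even parity and compare to rp:
  r0: data parity 0, sent rp 0 → ok
  r1: data parity 0, sent rp 0 → ok
  r2: data parity 1, sent rp 0 → mismatch
Recompute each column's even parity and compare to cp:
  c0: data parity 0, sent cp 0 → ok
  c1: data parity 1, sent cp 1 → ok
  c2: data parity 0, sent cp 0 → ok
  c3: data parity 0, sent cp 1 → mismatch
Exactly one row (r2) and one column (c3) fail → the flipped bit is at their intersection.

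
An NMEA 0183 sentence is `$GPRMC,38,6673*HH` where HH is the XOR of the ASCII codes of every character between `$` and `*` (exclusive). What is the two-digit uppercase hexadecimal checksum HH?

XOR the ASCII codes of the payload characters:
  'G' = 0x47 → acc = 0x47
  'P' = 0x50 → acc = 0x17
  'R' = 0x52 → acc = 0x45
  'M' = 0x4D → acc = 0x08
  'C' = 0x43 → acc = 0x4B
  ',' = 0x2C → acc = 0x67
  '3' = 0x33 → acc = 0x54
  '8' = 0x38 → acc = 0x6C
  ',' = 0x2C → acc = 0x40
  '6' = 0x36 → acc = 0x76
  '6' = 0x36 → acc = 0x40
  '7' = 0x37 → acc = 0x77
  '3' = 0x33 → acc = 0x44
Checksum = 0x44.

44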